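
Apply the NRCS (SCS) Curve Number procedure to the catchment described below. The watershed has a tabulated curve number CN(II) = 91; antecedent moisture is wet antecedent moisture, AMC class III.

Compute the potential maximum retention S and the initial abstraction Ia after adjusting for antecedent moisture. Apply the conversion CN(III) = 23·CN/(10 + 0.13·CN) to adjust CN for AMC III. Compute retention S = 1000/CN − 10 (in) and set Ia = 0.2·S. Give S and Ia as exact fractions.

S = 900/2093 in ≈ 0.430 in; Ia = 180/2093 in ≈ 0.086 in

CN(III) from CN(II)=91: (23·91)/(10 + 0.13·91) = 209300/2183 ≈ 95.877
Max retention: S = 1000/(209300/2183) − 10 = 900/2093 in (≈ 0.430 in)
Ia = 0.2·(900/2093) = 180/2093 in ≈ 0.086 in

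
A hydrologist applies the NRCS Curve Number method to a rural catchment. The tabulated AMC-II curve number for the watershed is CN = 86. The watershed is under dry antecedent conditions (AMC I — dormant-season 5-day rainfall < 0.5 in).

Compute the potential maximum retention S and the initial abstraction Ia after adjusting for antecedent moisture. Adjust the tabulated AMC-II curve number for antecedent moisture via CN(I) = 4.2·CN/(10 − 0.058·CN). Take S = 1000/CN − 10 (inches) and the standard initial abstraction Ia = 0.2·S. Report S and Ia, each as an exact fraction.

S = 500/129 in ≈ 3.876 in; Ia = 100/129 in ≈ 0.775 in

Dry (AMC I): CN(I) = 4.2·86/(10 − 0.058·86) = (1806/5)/(1253/250) = 12900/179 ≈ 72.067
S = 1000/(12900/179) − 10 = 500/129 in ≈ 3.876 in
Initial abstraction Ia = S/5 = (500/129)/5 = 100/129 ≈ 0.775 in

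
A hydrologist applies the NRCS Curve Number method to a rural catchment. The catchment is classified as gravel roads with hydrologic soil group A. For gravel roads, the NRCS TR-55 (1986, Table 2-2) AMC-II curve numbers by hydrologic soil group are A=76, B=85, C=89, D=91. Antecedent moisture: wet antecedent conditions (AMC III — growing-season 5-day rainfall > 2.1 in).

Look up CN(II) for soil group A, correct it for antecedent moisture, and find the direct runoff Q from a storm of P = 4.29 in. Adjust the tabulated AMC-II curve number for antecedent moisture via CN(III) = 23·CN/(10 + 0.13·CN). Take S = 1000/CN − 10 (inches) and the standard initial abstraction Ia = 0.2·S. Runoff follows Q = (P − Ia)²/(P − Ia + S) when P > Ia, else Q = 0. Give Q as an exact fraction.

NRCS table: gravel roads, soil group A → CN(II) = 76
CN(III) from CN(II)=76: (23·76)/(10 + 0.13·76) = 43700/497 ≈ 87.928
Max retention: S = 1000/(43700/497) − 10 = 600/437 in (≈ 1.373 in)
Initial abstraction Ia = S/5 = (600/437)/5 = 120/437 ≈ 0.275 in
Since P=4.290 > Ia=0.275: effective rainfall P−Ia = 175473/43700 in
Runoff Q = (P−Ia)²/(P−Ia+S) = (4.015)²/(4.015+1.373) = 10263591243/3430056700 ≈ 2.992 in

Q = 10263591243/3430056700 in ≈ 2.992 in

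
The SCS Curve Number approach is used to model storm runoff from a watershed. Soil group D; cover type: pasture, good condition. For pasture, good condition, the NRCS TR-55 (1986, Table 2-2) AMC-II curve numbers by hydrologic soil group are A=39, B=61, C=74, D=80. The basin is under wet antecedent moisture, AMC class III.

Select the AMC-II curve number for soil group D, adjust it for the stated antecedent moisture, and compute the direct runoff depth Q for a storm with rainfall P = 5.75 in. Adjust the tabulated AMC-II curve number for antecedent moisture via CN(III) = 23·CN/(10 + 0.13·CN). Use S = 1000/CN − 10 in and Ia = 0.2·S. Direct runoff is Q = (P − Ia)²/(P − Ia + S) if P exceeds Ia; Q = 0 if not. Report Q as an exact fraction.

NRCS table: pasture, good condition, soil group D → CN(II) = 80
CN(III) from CN(II)=80: (23·80)/(10 + 0.13·80) = 4600/51 ≈ 90.196
S = 1000/(4600/51) − 10 = 25/23 in ≈ 1.087 in
Ia = 0.2·(25/23) = 5/23 in ≈ 0.217 in
P − Ia = 5.750 − 0.217 = 509/92 ≈ 5.533 in (> 0, runoff occurs)
Q: (509/92)² ÷ (609/92) = 259081/56028 in (≈ 4.624 in)

Q = 259081/56028 in ≈ 4.624 in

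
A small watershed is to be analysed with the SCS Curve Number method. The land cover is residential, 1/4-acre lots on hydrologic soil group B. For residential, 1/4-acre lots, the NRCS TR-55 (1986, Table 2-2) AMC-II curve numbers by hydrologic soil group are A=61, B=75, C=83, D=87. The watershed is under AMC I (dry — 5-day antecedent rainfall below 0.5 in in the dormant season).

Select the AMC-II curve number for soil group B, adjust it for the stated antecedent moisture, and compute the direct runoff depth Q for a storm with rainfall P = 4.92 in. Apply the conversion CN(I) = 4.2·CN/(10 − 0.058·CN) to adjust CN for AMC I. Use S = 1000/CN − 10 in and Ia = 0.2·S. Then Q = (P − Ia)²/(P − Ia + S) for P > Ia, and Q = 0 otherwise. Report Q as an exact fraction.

NRCS table: residential, 1/4-acre lots, soil group B → CN(II) = 75
Dry (AMC I): CN(I) = 4.2·75/(10 − 0.058·75) = 315/(113/20) = 6300/113 ≈ 55.752
Max retention: S = 1000/(6300/113) − 10 = 500/63 in (≈ 7.937 in)
Ia = 0.2·(500/63) = 100/63 in ≈ 1.587 in
P − Ia = 4.920 − 1.587 = 5249/1575 ≈ 3.333 in (> 0, runoff occurs)
Q = (5249/1575)²/((5249/1575) + 500/63) = (27552001/2480625)/(17749/1575) = 27552001/27954675 in ≈ 0.986 in

Q = 27552001/27954675 in ≈ 0.986 in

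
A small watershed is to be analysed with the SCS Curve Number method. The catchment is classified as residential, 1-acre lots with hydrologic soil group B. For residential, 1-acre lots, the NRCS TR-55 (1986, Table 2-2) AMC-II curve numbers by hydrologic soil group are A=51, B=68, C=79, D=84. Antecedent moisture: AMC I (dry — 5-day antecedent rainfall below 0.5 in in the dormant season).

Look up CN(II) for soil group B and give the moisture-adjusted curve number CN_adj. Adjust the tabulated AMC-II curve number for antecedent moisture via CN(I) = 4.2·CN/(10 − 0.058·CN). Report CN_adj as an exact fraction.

NRCS table: residential, 1-acre lots, soil group B → CN(II) = 68
Adjust CN=68 to AMC I: 4.2·68/(10 − 0.058·68) → (1428/5) ÷ (757/125) = 35700/757 ≈ 47.160

CN_adj = 35700/757 ≈ 47.160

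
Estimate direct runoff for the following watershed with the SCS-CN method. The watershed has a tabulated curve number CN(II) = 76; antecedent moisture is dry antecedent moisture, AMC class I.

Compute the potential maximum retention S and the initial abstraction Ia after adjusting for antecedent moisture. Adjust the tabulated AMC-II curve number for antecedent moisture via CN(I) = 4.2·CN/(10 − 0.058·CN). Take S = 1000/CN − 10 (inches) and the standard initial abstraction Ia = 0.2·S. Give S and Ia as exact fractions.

S = 1000/133 in ≈ 7.519 in; Ia = 200/133 in ≈ 1.504 in

Adjust CN=76 to AMC I: 4.2·76/(10 − 0.058·76) → (1596/5) ÷ (699/125) = 13300/233 ≈ 57.082
Max retention: S = 1000/(13300/233) − 10 = 1000/133 in (≈ 7.519 in)
Initial abstraction Ia = S/5 = (1000/133)/5 = 200/133 ≈ 1.504 in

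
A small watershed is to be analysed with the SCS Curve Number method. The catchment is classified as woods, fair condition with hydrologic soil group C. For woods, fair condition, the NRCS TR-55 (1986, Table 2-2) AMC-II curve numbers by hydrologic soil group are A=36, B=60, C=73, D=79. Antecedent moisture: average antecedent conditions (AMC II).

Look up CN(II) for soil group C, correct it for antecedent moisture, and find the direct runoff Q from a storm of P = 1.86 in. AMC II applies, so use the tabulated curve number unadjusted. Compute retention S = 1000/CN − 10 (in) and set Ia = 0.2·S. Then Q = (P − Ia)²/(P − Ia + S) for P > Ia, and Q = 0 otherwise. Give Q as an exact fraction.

NRCS table: woods, fair condition, soil group C → CN(II) = 73
Average conditions: CN = 73 (no AMC adjustment).
S = 1000/73 − 10 = 270/73 in ≈ 3.699 in
Initial abstraction Ia = S/5 = (270/73)/5 = 54/73 ≈ 0.740 in
Excess rainfall: 1.860 − 0.740 = 1.120 in; P > Ia so Q > 0
Runoff Q = (P−Ia)²/(P−Ia+S) = (1.120)²/(1.120+3.699) = 5573307/21399950 ≈ 0.260 in

Q = 5573307/21399950 in ≈ 0.260 in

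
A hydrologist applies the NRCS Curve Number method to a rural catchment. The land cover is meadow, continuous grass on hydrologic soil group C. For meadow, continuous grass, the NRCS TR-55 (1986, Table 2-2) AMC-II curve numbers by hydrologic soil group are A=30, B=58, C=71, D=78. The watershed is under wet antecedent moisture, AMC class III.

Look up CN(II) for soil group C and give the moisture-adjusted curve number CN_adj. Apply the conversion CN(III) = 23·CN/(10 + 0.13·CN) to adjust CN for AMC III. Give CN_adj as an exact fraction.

CN_adj = 163300/1923 ≈ 84.919

NRCS table: meadow, continuous grass, soil group C → CN(II) = 71
Adjust CN=71 to AMC III: 23·71/(10 + 0.13·71) → 1633 ÷ (1923/100) = 163300/1923 ≈ 84.919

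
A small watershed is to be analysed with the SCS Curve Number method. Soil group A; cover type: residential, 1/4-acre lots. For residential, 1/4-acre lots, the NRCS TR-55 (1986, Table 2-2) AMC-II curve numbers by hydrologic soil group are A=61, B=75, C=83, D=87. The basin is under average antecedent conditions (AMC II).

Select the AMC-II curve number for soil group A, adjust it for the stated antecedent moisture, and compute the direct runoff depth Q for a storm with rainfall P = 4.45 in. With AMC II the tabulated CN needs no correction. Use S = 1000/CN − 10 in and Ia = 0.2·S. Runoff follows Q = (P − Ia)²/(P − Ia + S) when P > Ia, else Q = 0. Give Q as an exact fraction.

NRCS table: residential, 1/4-acre lots, soil group A → CN(II) = 61
AMC II — tabulated CN = 61 applies directly.
Max retention: S = 1000/61 − 10 = 390/61 in (≈ 6.393 in)
Initial abstraction Ia = S/5 = (390/61)/5 = 78/61 ≈ 1.279 in
Excess rainfall: 4.450 − 1.279 = 3.171 in; P > Ia so Q > 0
Q = (3869/1220)²/((3869/1220) + 390/61) = (14969161/1488400)/(11669/1220) = 14969161/14236180 in ≈ 1.051 in

Q = 14969161/14236180 in ≈ 1.051 in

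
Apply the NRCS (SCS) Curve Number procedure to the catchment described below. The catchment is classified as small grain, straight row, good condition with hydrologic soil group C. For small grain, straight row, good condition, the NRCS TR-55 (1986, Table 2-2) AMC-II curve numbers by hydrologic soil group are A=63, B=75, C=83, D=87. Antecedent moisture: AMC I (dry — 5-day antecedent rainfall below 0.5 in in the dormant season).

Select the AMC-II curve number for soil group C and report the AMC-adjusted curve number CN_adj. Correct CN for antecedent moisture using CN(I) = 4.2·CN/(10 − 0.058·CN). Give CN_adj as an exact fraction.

CN_adj = 174300/2593 ≈ 67.219

NRCS table: small grain, straight row, good condition, soil group C → CN(II) = 83
Dry (AMC I): CN(I) = 4.2·83/(10 − 0.058·83) = (1743/5)/(2593/500) = 174300/2593 ≈ 67.219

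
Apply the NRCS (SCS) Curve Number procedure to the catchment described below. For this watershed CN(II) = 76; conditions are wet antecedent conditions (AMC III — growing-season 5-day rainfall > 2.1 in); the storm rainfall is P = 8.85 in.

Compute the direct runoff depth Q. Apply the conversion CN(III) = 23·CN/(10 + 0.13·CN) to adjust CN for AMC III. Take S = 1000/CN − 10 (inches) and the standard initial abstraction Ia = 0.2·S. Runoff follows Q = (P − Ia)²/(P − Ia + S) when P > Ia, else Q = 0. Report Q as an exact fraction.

Adjust CN=76 to AMC III: 23·76/(10 + 0.13·76) → 1748 ÷ (497/25) = 43700/497 ≈ 87.928
S = 1000/(43700/497) − 10 = 600/437 in ≈ 1.373 in
Ia = 0.2·(600/437) = 120/437 in ≈ 0.275 in
P − Ia = 8.850 − 0.275 = 74949/8740 ≈ 8.575 in (> 0, runoff occurs)
Q: (74949/8740)² ÷ (86949/8740) = 624150289/84437140 in (≈ 7.392 in)

Q = 624150289/84437140 in ≈ 7.392 in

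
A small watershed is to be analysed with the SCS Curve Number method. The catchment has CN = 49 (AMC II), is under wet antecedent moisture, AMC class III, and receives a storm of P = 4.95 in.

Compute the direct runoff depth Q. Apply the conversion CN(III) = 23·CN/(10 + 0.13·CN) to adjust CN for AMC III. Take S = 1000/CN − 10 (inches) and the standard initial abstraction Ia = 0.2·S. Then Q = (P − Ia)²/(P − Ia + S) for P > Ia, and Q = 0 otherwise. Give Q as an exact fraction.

Wet (AMC III): CN(III) = 23·49/(10 + 0.13·49) = 1127/(1637/100) = 112700/1637 ≈ 68.845
Retention S: 1000/CN − 10 with CN=68.845 → S = 5100/1127 ≈ 4.525 in
Initial abstraction Ia = S/5 = (5100/1127)/5 = 1020/1127 ≈ 0.905 in
P − Ia = 4.950 − 0.905 = 91173/22540 ≈ 4.045 in (> 0, runoff occurs)
Runoff Q = (P−Ia)²/(P−Ia+S) = (4.045)²/(4.045+4.525) = 2770838643/1451373140 ≈ 1.909 in

Q = 2770838643/1451373140 in ≈ 1.909 in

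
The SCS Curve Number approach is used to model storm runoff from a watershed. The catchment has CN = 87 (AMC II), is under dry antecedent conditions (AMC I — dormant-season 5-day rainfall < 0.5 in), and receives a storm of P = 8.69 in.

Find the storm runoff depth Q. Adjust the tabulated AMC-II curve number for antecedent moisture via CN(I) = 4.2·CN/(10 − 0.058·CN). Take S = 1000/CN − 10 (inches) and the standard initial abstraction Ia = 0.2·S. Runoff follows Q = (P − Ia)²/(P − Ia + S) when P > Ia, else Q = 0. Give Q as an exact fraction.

Dry (AMC I): CN(I) = 4.2·87/(10 − 0.058·87) = (1827/5)/(2477/500) = 182700/2477 ≈ 73.759
Retention S: 1000/CN − 10 with CN=73.759 → S = 6500/1827 ≈ 3.558 in
Initial abstraction Ia = S/5 = (6500/1827)/5 = 1300/1827 ≈ 0.712 in
Since P=8.690 > Ia=0.712: effective rainfall P−Ia = 1457663/182700 in
Runoff Q = (P−Ia)²/(P−Ia+S) = (7.978)²/(7.978+3.558) = 2124781421569/385070030100 ≈ 5.518 in

Q = 2124781421569/385070030100 in ≈ 5.518 in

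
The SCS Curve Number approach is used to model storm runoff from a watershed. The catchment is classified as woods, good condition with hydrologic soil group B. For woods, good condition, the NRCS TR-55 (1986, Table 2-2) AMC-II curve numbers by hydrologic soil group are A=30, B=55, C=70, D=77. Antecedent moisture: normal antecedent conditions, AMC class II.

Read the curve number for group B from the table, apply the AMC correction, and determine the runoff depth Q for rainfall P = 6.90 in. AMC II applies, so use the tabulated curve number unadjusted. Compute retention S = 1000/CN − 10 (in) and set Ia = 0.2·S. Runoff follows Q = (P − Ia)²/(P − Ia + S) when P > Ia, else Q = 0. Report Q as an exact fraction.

Q = 111747/54230 in ≈ 2.061 in

NRCS table: woods, good condition, soil group B → CN(II) = 55
AMC II — tabulated CN = 55 applies directly.
Max retention: S = 1000/55 − 10 = 90/11 in (≈ 8.182 in)
Initial abstraction Ia = S/5 = (90/11)/5 = 18/11 ≈ 1.636 in
Since P=6.900 > Ia=1.636: effective rainfall P−Ia = 579/110 in
Q: (579/110)² ÷ (1479/110) = 111747/54230 in (≈ 2.061 in)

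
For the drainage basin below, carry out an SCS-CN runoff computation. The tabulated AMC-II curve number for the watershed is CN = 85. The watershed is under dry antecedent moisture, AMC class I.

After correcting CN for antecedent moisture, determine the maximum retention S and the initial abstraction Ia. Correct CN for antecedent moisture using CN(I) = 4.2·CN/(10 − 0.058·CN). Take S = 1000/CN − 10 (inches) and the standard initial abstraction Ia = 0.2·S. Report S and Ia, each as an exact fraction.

Dry (AMC I): CN(I) = 4.2·85/(10 − 0.058·85) = 357/(507/100) = 11900/169 ≈ 70.414
S = 1000/(11900/169) − 10 = 500/119 in ≈ 4.202 in
Initial abstraction Ia = S/5 = (500/119)/5 = 100/119 ≈ 0.840 in

S = 500/119 in ≈ 4.202 in; Ia = 100/119 in ≈ 0.840 in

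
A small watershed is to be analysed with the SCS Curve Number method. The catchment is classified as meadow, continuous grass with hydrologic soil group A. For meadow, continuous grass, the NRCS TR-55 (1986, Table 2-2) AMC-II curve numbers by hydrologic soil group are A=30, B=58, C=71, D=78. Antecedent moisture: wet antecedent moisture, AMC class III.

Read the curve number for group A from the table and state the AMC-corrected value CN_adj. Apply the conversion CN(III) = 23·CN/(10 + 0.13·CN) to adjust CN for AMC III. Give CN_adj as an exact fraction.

NRCS table: meadow, continuous grass, soil group A → CN(II) = 30
Adjust CN=30 to AMC III: 23·30/(10 + 0.13·30) → 690 ÷ (139/10) = 6900/139 ≈ 49.640

CN_adj = 6900/139 ≈ 49.640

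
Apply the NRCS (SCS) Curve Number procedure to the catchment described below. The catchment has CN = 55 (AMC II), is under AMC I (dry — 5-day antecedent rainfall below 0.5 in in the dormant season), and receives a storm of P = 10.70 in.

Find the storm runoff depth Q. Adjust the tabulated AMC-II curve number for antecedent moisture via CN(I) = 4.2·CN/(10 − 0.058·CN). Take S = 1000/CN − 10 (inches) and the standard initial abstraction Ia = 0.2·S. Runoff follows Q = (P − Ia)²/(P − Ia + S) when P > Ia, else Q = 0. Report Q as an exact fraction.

Adjust CN=55 to AMC I: 4.2·55/(10 − 0.058·55) → 231 ÷ (681/100) = 7700/227 ≈ 33.921
Retention S: 1000/CN − 10 with CN=33.921 → S = 1500/77 ≈ 19.481 in
Ia = 0.2S: 0.2·19.481 = 3.896 in (exactly 300/77)
Excess rainfall: 10.700 − 3.896 = 6.804 in; P > Ia so Q > 0
Runoff Q = (P−Ia)²/(P−Ia+S) = (6.804)²/(6.804+19.481) = 27447121/15584030 ≈ 1.761 in

Q = 27447121/15584030 in ≈ 1.761 in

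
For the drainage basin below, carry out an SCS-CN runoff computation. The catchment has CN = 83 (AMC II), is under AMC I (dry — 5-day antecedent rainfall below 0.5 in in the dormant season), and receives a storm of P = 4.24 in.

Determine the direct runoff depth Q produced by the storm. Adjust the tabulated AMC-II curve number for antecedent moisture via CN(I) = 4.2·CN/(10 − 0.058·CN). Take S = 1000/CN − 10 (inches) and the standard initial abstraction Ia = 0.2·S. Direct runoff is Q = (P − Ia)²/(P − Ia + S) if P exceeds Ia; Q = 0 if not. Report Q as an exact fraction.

Dry (AMC I): CN(I) = 4.2·83/(10 − 0.058·83) = (1743/5)/(2593/500) = 174300/2593 ≈ 67.219
S = 1000/(174300/2593) − 10 = 8500/1743 in ≈ 4.877 in
Ia = 0.2S: 0.2·4.877 = 0.975 in (exactly 1700/1743)
P − Ia = 4.240 − 0.975 = 142258/43575 ≈ 3.265 in (> 0, runoff occurs)
Q: (142258/43575)² ÷ (354758/43575) = 10118669282/7729289925 in (≈ 1.309 in)

Q = 10118669282/7729289925 in ≈ 1.309 in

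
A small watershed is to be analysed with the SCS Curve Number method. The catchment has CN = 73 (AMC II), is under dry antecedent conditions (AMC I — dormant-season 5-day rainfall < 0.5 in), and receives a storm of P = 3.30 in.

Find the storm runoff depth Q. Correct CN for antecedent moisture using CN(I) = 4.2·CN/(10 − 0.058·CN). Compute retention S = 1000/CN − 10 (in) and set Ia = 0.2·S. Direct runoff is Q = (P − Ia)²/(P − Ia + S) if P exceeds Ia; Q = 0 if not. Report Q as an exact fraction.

CN(I) from CN(II)=73: (4.2·73)/(10 − 0.058·73) = 51100/961 ≈ 53.174
Retention S: 1000/CN − 10 with CN=53.174 → S = 4500/511 ≈ 8.806 in
Ia = 0.2S: 0.2·8.806 = 1.761 in (exactly 900/511)
P − Ia = 3.300 − 1.761 = 7863/5110 ≈ 1.539 in (> 0, runoff occurs)
Q: (7863/5110)² ÷ (52863/5110) = 20608923/90043310 in (≈ 0.229 in)

Q = 20608923/90043310 in ≈ 0.229 in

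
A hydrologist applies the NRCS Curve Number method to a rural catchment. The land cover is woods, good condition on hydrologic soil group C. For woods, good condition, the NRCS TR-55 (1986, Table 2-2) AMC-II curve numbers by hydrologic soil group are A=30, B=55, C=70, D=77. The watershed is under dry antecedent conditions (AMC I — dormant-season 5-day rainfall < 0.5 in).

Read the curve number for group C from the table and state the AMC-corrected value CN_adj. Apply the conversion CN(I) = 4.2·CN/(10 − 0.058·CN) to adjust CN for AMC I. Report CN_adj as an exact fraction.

CN_adj = 4900/99 ≈ 49.495

NRCS table: woods, good condition, soil group C → CN(II) = 70
Dry (AMC I): CN(I) = 4.2·70/(10 − 0.058·70) = 294/(297/50) = 4900/99 ≈ 49.495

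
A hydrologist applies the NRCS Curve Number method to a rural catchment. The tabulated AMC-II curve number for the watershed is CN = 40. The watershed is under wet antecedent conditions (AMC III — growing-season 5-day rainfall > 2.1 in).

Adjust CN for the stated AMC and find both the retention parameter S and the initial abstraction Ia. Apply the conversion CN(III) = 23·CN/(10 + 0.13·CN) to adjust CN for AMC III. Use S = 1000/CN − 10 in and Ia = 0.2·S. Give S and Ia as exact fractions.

CN(III) from CN(II)=40: (23·40)/(10 + 0.13·40) = 1150/19 ≈ 60.526
S = 1000/(1150/19) − 10 = 150/23 in ≈ 6.522 in
Ia = 0.2·(150/23) = 30/23 in ≈ 1.304 in

S = 150/23 in ≈ 6.522 in; Ia = 30/23 in ≈ 1.304 in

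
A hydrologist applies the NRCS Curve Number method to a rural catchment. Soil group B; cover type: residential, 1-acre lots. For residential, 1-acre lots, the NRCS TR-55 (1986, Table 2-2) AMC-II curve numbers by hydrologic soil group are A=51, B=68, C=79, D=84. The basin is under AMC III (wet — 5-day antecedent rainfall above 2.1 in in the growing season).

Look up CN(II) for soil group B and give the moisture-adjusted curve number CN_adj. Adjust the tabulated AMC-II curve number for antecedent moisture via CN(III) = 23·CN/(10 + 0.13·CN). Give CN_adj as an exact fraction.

NRCS table: residential, 1-acre lots, soil group B → CN(II) = 68
Wet (AMC III): CN(III) = 23·68/(10 + 0.13·68) = 1564/(471/25) = 39100/471 ≈ 83.015

CN_adj = 39100/471 ≈ 83.015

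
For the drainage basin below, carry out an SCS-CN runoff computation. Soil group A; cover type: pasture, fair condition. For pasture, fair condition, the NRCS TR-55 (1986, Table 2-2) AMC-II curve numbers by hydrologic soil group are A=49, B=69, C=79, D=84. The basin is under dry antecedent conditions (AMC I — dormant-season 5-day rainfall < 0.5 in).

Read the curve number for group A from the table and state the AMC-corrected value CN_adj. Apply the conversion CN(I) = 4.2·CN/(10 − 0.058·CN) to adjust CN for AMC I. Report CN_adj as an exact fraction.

NRCS table: pasture, fair condition, soil group A → CN(II) = 49
Adjust CN=49 to AMC I: 4.2·49/(10 − 0.058·49) → (1029/5) ÷ (3579/500) = 34300/1193 ≈ 28.751

CN_adj = 34300/1193 ≈ 28.751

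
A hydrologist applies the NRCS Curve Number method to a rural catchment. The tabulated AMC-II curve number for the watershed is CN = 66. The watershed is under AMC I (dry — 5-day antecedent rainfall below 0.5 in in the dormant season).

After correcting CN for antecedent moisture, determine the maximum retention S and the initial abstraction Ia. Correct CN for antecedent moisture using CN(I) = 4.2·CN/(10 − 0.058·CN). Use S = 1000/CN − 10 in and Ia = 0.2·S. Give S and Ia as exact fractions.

Dry (AMC I): CN(I) = 4.2·66/(10 − 0.058·66) = (1386/5)/(1543/250) = 69300/1543 ≈ 44.913
Max retention: S = 1000/(69300/1543) − 10 = 8500/693 in (≈ 12.266 in)
Ia = 0.2·(8500/693) = 1700/693 in ≈ 2.453 in

S = 8500/693 in ≈ 12.266 in; Ia = 1700/693 in ≈ 2.453 in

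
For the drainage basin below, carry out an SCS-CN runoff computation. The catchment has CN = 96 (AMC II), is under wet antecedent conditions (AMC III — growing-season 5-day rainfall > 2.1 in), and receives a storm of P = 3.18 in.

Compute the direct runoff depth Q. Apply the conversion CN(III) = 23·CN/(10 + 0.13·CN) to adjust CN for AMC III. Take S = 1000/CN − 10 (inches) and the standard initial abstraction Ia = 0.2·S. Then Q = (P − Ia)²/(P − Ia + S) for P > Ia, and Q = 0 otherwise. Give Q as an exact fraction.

Q = 58817858/19787475 in ≈ 2.972 in

Adjust CN=96 to AMC III: 23·96/(10 + 0.13·96) → 2208 ÷ (562/25) = 27600/281 ≈ 98.221
Retention S: 1000/CN − 10 with CN=98.221 → S = 25/138 ≈ 0.181 in
Initial abstraction Ia = S/5 = (25/138)/5 = 5/138 ≈ 0.036 in
P − Ia = 3.180 − 0.036 = 5423/1725 ≈ 3.144 in (> 0, runoff occurs)
Q: (5423/1725)² ÷ (11471/3450) = 58817858/19787475 in (≈ 2.972 in)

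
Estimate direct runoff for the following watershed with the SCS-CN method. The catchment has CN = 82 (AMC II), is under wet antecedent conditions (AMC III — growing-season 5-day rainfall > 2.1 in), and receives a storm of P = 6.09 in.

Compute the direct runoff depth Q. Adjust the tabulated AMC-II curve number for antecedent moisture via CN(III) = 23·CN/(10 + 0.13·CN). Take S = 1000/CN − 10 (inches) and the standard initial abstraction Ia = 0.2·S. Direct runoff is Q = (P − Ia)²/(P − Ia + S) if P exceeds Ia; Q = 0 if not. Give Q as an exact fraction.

Q = 103151742123/20314954700 in ≈ 5.078 in

Adjust CN=82 to AMC III: 23·82/(10 + 0.13·82) → 1886 ÷ (1033/50) = 94300/1033 ≈ 91.288
Max retention: S = 1000/(94300/1033) − 10 = 900/943 in (≈ 0.954 in)
Initial abstraction Ia = S/5 = (900/943)/5 = 180/943 ≈ 0.191 in
Since P=6.090 > Ia=0.191: effective rainfall P−Ia = 556287/94300 in
Runoff Q = (P−Ia)²/(P−Ia+S) = (5.899)²/(5.899+0.954) = 103151742123/20314954700 ≈ 5.078 in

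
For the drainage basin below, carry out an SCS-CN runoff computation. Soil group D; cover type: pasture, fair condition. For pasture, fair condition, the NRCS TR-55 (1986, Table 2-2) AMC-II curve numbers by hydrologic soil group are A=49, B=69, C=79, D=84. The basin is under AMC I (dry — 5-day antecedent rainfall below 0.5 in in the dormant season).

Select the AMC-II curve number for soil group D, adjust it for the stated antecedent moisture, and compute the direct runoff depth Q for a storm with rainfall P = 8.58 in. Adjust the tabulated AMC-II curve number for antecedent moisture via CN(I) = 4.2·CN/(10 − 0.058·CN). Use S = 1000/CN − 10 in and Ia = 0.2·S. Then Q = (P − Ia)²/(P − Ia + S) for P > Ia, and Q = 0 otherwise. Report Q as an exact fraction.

NRCS table: pasture, fair condition, soil group D → CN(II) = 84
CN(I) from CN(II)=84: (4.2·84)/(10 − 0.058·84) = 44100/641 ≈ 68.799
Retention S: 1000/CN − 10 with CN=68.799 → S = 2000/441 ≈ 4.535 in
Initial abstraction Ia = S/5 = (2000/441)/5 = 400/441 ≈ 0.907 in
P − Ia = 8.580 − 0.907 = 169189/22050 ≈ 7.673 in (> 0, runoff occurs)
Runoff Q = (P−Ia)²/(P−Ia+S) = (7.673)²/(7.673+4.535) = 28624917721/5935617450 ≈ 4.823 in

Q = 28624917721/5935617450 in ≈ 4.823 in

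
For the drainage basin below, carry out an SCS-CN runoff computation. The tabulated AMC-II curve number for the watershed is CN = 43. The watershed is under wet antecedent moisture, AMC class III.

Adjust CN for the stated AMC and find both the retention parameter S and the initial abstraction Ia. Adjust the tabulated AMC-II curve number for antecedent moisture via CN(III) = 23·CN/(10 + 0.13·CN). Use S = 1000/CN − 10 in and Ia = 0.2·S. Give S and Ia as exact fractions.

Adjust CN=43 to AMC III: 23·43/(10 + 0.13·43) → 989 ÷ (1559/100) = 98900/1559 ≈ 63.438
Retention S: 1000/CN − 10 with CN=63.438 → S = 5700/989 ≈ 5.763 in
Ia = 0.2S: 0.2·5.763 = 1.153 in (exactly 1140/989)

S = 5700/989 in ≈ 5.763 in; Ia = 1140/989 in ≈ 1.153 in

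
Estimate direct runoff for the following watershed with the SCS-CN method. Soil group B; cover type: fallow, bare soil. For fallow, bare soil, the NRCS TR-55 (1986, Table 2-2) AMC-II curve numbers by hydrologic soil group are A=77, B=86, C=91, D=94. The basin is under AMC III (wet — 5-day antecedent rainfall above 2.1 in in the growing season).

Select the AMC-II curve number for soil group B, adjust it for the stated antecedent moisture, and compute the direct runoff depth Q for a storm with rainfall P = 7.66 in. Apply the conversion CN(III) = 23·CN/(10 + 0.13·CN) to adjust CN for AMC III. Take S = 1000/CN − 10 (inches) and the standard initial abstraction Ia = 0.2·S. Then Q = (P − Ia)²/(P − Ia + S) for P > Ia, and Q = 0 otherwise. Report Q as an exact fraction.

Q = 138225573369/20115617150 in ≈ 6.872 in

NRCS table: fallow, bare soil, soil group B → CN(II) = 86
CN(III) from CN(II)=86: (23·86)/(10 + 0.13·86) = 98900/1059 ≈ 93.390
Max retention: S = 1000/(98900/1059) − 10 = 700/989 in (≈ 0.708 in)
Ia = 0.2S: 0.2·0.708 = 0.142 in (exactly 140/989)
P − Ia = 7.660 − 0.142 = 371787/49450 ≈ 7.518 in (> 0, runoff occurs)
Q: (371787/49450)² ÷ (406787/49450) = 138225573369/20115617150 in (≈ 6.872 in)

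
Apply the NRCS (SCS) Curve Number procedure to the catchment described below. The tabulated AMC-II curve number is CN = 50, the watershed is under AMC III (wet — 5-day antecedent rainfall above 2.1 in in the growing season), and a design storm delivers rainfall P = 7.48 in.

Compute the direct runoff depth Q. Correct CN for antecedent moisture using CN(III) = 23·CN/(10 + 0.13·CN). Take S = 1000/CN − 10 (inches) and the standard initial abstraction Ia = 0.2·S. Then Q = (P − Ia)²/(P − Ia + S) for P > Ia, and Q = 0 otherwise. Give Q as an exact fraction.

Wet (AMC III): CN(III) = 23·50/(10 + 0.13·50) = 1150/(33/2) = 2300/33 ≈ 69.697
S = 1000/(2300/33) − 10 = 100/23 in ≈ 4.348 in
Initial abstraction Ia = S/5 = (100/23)/5 = 20/23 ≈ 0.870 in
P − Ia = 7.480 − 0.870 = 3801/575 ≈ 6.610 in (> 0, runoff occurs)
Q = (3801/575)²/((3801/575) + 100/23) = (14447601/330625)/(6301/575) = 14447601/3623075 in ≈ 3.988 in

Q = 14447601/3623075 in ≈ 3.988 in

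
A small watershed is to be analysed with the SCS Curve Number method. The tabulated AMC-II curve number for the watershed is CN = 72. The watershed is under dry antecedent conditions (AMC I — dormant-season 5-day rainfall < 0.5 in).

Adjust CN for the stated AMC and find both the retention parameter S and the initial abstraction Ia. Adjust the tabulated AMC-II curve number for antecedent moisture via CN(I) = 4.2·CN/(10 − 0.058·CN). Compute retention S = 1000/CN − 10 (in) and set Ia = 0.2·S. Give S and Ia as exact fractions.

Dry (AMC I): CN(I) = 4.2·72/(10 − 0.058·72) = (1512/5)/(728/125) = 675/13 ≈ 51.923
Retention S: 1000/CN − 10 with CN=51.923 → S = 250/27 ≈ 9.259 in
Ia = 0.2·(250/27) = 50/27 in ≈ 1.852 in

S = 250/27 in ≈ 9.259 in; Ia = 50/27 in ≈ 1.852 in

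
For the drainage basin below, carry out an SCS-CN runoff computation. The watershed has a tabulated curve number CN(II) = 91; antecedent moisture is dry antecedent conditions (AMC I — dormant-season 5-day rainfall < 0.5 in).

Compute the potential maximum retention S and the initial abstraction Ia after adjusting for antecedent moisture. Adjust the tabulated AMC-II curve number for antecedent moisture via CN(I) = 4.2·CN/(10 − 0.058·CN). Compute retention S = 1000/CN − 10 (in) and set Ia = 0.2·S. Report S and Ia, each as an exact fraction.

CN(I) from CN(II)=91: (4.2·91)/(10 − 0.058·91) = 63700/787 ≈ 80.940
Retention S: 1000/CN − 10 with CN=80.940 → S = 1500/637 ≈ 2.355 in
Ia = 0.2S: 0.2·2.355 = 0.471 in (exactly 300/637)

S = 1500/637 in ≈ 2.355 in; Ia = 300/637 in ≈ 0.471 in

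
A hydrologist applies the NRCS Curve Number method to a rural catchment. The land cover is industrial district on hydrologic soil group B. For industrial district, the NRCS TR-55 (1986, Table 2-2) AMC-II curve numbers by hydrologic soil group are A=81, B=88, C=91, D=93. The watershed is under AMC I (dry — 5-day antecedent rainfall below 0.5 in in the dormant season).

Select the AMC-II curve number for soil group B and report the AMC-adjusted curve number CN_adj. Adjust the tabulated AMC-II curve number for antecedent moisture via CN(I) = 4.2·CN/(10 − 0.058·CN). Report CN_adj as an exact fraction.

CN_adj = 3850/51 ≈ 75.490

NRCS table: industrial district, soil group B → CN(II) = 88
Dry (AMC I): CN(I) = 4.2·88/(10 − 0.058·88) = (1848/5)/(612/125) = 3850/51 ≈ 75.490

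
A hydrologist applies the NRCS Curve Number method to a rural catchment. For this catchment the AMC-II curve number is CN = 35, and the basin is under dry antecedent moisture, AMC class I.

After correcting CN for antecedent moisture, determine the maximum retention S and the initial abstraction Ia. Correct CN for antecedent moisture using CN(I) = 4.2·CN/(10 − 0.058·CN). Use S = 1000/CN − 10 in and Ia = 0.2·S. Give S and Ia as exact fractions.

S = 6500/147 in ≈ 44.218 in; Ia = 1300/147 in ≈ 8.844 in

Adjust CN=35 to AMC I: 4.2·35/(10 − 0.058·35) → 147 ÷ (797/100) = 14700/797 ≈ 18.444
S = 1000/(14700/797) − 10 = 6500/147 in ≈ 44.218 in
Initial abstraction Ia = S/5 = (6500/147)/5 = 1300/147 ≈ 8.844 in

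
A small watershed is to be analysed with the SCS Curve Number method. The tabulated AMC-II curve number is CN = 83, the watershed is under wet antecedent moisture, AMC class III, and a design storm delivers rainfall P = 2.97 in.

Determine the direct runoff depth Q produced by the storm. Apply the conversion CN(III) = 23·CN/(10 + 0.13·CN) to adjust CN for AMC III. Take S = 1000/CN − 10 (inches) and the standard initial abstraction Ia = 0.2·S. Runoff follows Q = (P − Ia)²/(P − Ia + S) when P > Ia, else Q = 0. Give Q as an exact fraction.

Q = 284060218729/134197545700 in ≈ 2.117 in

Adjust CN=83 to AMC III: 23·83/(10 + 0.13·83) → 1909 ÷ (2079/100) = 190900/2079 ≈ 91.823
Max retention: S = 1000/(190900/2079) − 10 = 1700/1909 in (≈ 0.891 in)
Initial abstraction Ia = S/5 = (1700/1909)/5 = 340/1909 ≈ 0.178 in
P − Ia = 2.970 − 0.178 = 532973/190900 ≈ 2.792 in (> 0, runoff occurs)
Q: (532973/190900)² ÷ (702973/190900) = 284060218729/134197545700 in (≈ 2.117 in)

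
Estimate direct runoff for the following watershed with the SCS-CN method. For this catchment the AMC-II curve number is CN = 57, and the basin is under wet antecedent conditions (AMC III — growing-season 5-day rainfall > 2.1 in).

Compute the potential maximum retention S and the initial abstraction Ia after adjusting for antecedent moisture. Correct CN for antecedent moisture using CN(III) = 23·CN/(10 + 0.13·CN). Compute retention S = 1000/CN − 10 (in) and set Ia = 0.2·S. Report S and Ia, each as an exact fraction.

Adjust CN=57 to AMC III: 23·57/(10 + 0.13·57) → 1311 ÷ (1741/100) = 131100/1741 ≈ 75.302
Max retention: S = 1000/(131100/1741) − 10 = 4300/1311 in (≈ 3.280 in)
Ia = 0.2S: 0.2·3.280 = 0.656 in (exactly 860/1311)

S = 4300/1311 in ≈ 3.280 in; Ia = 860/1311 in ≈ 0.656 in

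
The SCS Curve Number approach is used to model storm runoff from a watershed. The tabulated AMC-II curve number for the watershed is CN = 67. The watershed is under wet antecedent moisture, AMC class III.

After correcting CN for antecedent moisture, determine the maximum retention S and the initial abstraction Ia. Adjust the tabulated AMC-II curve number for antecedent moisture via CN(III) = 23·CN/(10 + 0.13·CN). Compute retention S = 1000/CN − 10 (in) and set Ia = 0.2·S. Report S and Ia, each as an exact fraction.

Wet (AMC III): CN(III) = 23·67/(10 + 0.13·67) = 1541/(1871/100) = 154100/1871 ≈ 82.362
Max retention: S = 1000/(154100/1871) − 10 = 3300/1541 in (≈ 2.141 in)
Ia = 0.2S: 0.2·2.141 = 0.428 in (exactly 660/1541)

S = 3300/1541 in ≈ 2.141 in; Ia = 660/1541 in ≈ 0.428 in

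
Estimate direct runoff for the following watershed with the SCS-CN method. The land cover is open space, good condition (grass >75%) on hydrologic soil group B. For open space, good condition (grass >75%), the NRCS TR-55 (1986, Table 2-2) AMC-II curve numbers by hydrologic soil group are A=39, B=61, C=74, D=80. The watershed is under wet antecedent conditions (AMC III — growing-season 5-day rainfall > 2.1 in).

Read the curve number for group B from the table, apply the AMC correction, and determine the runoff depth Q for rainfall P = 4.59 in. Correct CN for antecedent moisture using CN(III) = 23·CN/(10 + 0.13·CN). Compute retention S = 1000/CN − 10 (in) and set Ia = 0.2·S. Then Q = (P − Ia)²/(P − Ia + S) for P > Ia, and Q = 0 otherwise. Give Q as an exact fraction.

NRCS table: open space, good condition (grass >75%), soil group B → CN(II) = 61
Wet (AMC III): CN(III) = 23·61/(10 + 0.13·61) = 1403/(1793/100) = 140300/1793 ≈ 78.249
S = 1000/(140300/1793) − 10 = 3900/1403 in ≈ 2.780 in
Ia = 0.2S: 0.2·2.780 = 0.556 in (exactly 780/1403)
Excess rainfall: 4.590 − 0.556 = 4.034 in; P > Ia so Q > 0
Q: (565977/140300)² ÷ (955977/140300) = 106776654843/44707857700 in (≈ 2.388 in)

Q = 106776654843/44707857700 in ≈ 2.388 in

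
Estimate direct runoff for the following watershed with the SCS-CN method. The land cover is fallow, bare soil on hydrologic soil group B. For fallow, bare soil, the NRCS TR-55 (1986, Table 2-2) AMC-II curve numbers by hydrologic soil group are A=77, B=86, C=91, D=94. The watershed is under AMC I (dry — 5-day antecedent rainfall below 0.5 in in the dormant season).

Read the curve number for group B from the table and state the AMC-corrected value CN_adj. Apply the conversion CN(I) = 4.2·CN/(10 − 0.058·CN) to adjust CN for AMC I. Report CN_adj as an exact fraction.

NRCS table: fallow, bare soil, soil group B → CN(II) = 86
Adjust CN=86 to AMC I: 4.2·86/(10 − 0.058·86) → (1806/5) ÷ (1253/250) = 12900/179 ≈ 72.067

CN_adj = 12900/179 ≈ 72.067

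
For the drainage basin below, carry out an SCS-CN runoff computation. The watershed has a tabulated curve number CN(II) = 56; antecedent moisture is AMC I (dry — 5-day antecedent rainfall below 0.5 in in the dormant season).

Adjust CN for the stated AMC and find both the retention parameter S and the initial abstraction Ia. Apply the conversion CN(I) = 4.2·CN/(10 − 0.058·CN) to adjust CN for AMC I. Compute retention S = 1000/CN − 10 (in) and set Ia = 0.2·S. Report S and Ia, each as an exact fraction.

Adjust CN=56 to AMC I: 4.2·56/(10 − 0.058·56) → (1176/5) ÷ (844/125) = 7350/211 ≈ 34.834
Retention S: 1000/CN − 10 with CN=34.834 → S = 2750/147 ≈ 18.707 in
Ia = 0.2·(2750/147) = 550/147 in ≈ 3.741 in

S = 2750/147 in ≈ 18.707 in; Ia = 550/147 in ≈ 3.741 in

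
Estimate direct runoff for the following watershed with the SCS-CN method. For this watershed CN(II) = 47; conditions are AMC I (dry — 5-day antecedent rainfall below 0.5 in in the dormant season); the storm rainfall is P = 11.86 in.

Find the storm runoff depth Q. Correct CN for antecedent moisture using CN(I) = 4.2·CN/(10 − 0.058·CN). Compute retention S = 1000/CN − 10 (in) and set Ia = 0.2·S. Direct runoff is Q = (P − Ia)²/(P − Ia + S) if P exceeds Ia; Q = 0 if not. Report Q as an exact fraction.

Dry (AMC I): CN(I) = 4.2·47/(10 − 0.058·47) = (987/5)/(3637/500) = 98700/3637 ≈ 27.138
Max retention: S = 1000/(98700/3637) − 10 = 26500/987 in (≈ 26.849 in)
Initial abstraction Ia = S/5 = (26500/987)/5 = 5300/987 ≈ 5.370 in
Since P=11.860 > Ia=5.370: effective rainfall P−Ia = 320291/49350 in
Q = (320291/49350)²/((320291/49350) + 26500/987) = (102586324681/2435422500)/(1645291/49350) = 102586324681/81195110850 in ≈ 1.263 in

Q = 102586324681/81195110850 in ≈ 1.263 in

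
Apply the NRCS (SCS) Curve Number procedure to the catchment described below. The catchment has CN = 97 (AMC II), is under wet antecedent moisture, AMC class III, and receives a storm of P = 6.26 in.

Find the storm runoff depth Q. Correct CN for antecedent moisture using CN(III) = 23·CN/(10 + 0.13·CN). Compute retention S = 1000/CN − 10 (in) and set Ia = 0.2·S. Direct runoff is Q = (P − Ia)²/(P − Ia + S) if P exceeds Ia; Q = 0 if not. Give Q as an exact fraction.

CN(III) from CN(II)=97: (23·97)/(10 + 0.13·97) = 223100/2261 ≈ 98.673
S = 1000/(223100/2261) − 10 = 300/2231 in ≈ 0.134 in
Ia = 0.2S: 0.2·0.134 = 0.027 in (exactly 60/2231)
Excess rainfall: 6.260 − 0.027 = 6.233 in; P > Ia so Q > 0
Q: (695303/111550)² ÷ (710303/111550) = 483446261809/79234299650 in (≈ 6.101 in)

Q = 483446261809/79234299650 in ≈ 6.101 in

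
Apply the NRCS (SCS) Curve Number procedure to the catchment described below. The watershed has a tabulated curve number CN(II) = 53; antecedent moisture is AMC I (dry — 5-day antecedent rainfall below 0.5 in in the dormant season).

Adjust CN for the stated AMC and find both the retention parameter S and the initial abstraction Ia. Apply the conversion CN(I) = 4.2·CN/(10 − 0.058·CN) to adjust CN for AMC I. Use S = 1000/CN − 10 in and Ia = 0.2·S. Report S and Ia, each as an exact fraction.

S = 23500/1113 in ≈ 21.114 in; Ia = 4700/1113 in ≈ 4.223 in

Adjust CN=53 to AMC I: 4.2·53/(10 − 0.058·53) → (1113/5) ÷ (3463/500) = 111300/3463 ≈ 32.140
S = 1000/(111300/3463) − 10 = 23500/1113 in ≈ 21.114 in
Initial abstraction Ia = S/5 = (23500/1113)/5 = 4700/1113 ≈ 4.223 in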